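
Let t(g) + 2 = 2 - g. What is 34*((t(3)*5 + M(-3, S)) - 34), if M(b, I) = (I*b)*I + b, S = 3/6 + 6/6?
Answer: -3995/2 ≈ -1997.5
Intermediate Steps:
t(g) = -g (t(g) = -2 + (2 - g) = -g)
S = 3/2 (S = 3*(⅙) + 6*(⅙) = ½ + 1 = 3/2 ≈ 1.5000)
M(b, I) = b + b*I² (M(b, I) = b*I² + b = b + b*I²)
34*((t(3)*5 + M(-3, S)) - 34) = 34*((-1*3*5 - 3*(1 + (3/2)²)) - 34) = 34*((-3*5 - 3*(1 + 9/4)) - 34) = 34*((-15 - 3*13/4) - 34) = 34*((-15 - 39/4) - 34) = 34*(-99/4 - 34) = 34*(-235/4) = -3995/2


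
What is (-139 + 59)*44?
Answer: -3520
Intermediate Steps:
(-139 + 59)*44 = -80*44 = -3520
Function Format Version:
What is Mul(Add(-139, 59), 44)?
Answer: -3520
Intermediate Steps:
Mul(Add(-139, 59), 44) = Mul(-80, 44) = -3520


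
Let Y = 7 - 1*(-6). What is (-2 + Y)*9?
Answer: 99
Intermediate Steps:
Y = 13 (Y = 7 + 6 = 13)
(-2 + Y)*9 = (-2 + 13)*9 = 11*9 = 99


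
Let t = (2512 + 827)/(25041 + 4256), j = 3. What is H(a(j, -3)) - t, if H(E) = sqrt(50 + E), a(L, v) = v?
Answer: -3339/29297 + sqrt(47) ≈ 6.7417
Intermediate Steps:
t = 3339/29297 ≈ 0.11397
H(a(j, -3)) - t = sqrt(50 - 3) - 1*3339/29297 = sqrt(47) - 3339/29297 = -3339/29297 + sqrt(47)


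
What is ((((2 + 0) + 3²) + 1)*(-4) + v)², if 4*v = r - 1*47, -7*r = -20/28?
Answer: 34257609/9604 ≈ 3567.0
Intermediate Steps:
r = 5/49 (r = -(-20)/(7*28) = -⅐*(-5/7) = 5/49 ≈ 0.10204)
v = -1149/98 (v = (5/49 - 1*47)/4 = (5/49 - 47)/4 = (¼)*(-2298/49) = -1149/98 ≈ -11.724)
((((2 + 0) + 3²) + 1)*(-4) + v)² = ((((2 + 0) + 3²) + 1)*(-4) - 1149/98)² = (((2 + 9) + 1)*(-4) - 1149/98)² = ((11 + 1)*(-4) - 1149/98)² = (12*(-4) - 1149/98)² = (-48 - 1149/98)² = (-5853/98)² = 34257609/9604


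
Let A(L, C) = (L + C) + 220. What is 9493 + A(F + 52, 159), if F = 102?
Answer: 10026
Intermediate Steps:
A(L, C) = 220 + C + L (A(L, C) = (C + L) + 220 = 220 + C + L)
9493 + A(F + 52, 159) = 9493 + (220 + 159 + (102 + 52)) = 9493 + (220 + 159 + 154) = 9493 + 533 = 10026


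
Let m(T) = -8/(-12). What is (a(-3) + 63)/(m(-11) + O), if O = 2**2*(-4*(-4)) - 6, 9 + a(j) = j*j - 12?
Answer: 153/176 ≈ 0.86932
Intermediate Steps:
m(T) = 2/3 (m(T) = -8*(-1/12) = 2/3)
a(j) = -21 + j**2 (a(j) = -9 + (j*j - 12) = -9 + (j**2 - 12) = -9 + (-12 + j**2) = -21 + j**2)
O = 58 (O = 4*16 - 6 = 64 - 6 = 58)
(a(-3) + 63)/(m(-11) + O) = ((-21 + (-3)**2) + 63)/(2/3 + 58) = ((-21 + 9) + 63)/(176/3) = 3*(-12 + 63)/176 = (3/176)*51 = 153/176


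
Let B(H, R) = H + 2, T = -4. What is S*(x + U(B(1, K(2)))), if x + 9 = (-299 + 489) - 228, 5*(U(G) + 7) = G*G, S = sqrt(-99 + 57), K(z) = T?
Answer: -261*I*sqrt(42)/5 ≈ -338.29*I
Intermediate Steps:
K(z) = -4
B(H, R) = 2 + H
S = I*sqrt(42) (S = sqrt(-42) = I*sqrt(42) ≈ 6.4807*I)
U(G) = -7 + G**2/5 (U(G) = -7 + (G*G)/5 = -7 + G**2/5)
x = -47 (x = -9 + ((-299 + 489) - 228) = -9 + (190 - 228) = -9 - 38 = -47)
S*(x + U(B(1, K(2)))) = (I*sqrt(42))*(-47 + (-7 + (2 + 1)**2/5)) = (I*sqrt(42))*(-47 + (-7 + (1/5)*3**2)) = (I*sqrt(42))*(-47 + (-7 + (1/5)*9)) = (I*sqrt(42))*(-47 + (-7 + 9/5)) = (I*sqrt(42))*(-47 - 26/5) = (I*sqrt(42))*(-261/5) = -261*I*sqrt(42)/5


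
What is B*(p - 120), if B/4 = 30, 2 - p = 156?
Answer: -32880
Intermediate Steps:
p = -154 (p = 2 - 1*156 = 2 - 156 = -154)
B = 120 (B = 4*30 = 120)
B*(p - 120) = 120*(-154 - 120) = 120*(-274) = -32880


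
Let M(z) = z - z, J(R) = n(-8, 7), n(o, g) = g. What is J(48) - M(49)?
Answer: 7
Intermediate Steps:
J(R) = 7
M(z) = 0
J(48) - M(49) = 7 - 1*0 = 7 + 0 = 7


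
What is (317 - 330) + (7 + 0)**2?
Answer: 36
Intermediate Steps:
(317 - 330) + (7 + 0)**2 = -13 + 7**2 = -13 + 49 = 36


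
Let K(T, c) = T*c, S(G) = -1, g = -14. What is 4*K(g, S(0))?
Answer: 56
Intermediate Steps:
4*K(g, S(0)) = 4*(-14*(-1)) = 4*14 = 56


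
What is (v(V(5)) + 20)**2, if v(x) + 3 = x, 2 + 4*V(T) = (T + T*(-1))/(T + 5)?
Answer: 1089/4 ≈ 272.25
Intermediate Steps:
V(T) = -1/2 (V(T) = -1/2 + ((T + T*(-1))/(T + 5))/4 = -1/2 + ((T - T)/(5 + T))/4 = -1/2 + (0/(5 + T))/4 = -1/2 + (1/4)*0 = -1/2 + 0 = -1/2)
v(x) = -3 + x
(v(V(5)) + 20)**2 = ((-3 - 1/2) + 20)**2 = (-7/2 + 20)**2 = (33/2)**2 = 1089/4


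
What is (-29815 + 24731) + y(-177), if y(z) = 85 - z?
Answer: -4822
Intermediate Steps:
(-29815 + 24731) + y(-177) = (-29815 + 24731) + (85 - 1*(-177)) = -5084 + (85 + 177) = -5084 + 262 = -4822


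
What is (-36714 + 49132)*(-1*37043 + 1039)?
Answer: -447097672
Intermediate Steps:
(-36714 + 49132)*(-1*37043 + 1039) = 12418*(-37043 + 1039) = 12418*(-36004) = -447097672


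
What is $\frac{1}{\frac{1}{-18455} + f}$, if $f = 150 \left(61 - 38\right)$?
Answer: $\frac{18455}{63669749} \approx 0.00028986$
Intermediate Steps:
$f = 3450$ ($f = 150 \cdot 23 = 3450$)
$\frac{1}{\frac{1}{-18455} + f} = \frac{1}{\frac{1}{-18455} + 3450} = \frac{1}{- \frac{1}{18455} + 3450} = \frac{1}{\frac{63669749}{18455}} = \frac{18455}{63669749}$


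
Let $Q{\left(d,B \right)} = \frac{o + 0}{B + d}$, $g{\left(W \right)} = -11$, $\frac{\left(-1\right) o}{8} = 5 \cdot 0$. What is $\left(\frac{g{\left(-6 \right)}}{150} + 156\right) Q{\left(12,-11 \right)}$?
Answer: $0$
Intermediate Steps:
$o = 0$ ($o = - 8 \cdot 5 \cdot 0 = \left(-8\right) 0 = 0$)
$Q{\left(d,B \right)} = 0$ ($Q{\left(d,B \right)} = \frac{0 + 0}{B + d} = \frac{0}{B + d} = 0$)
$\left(\frac{g{\left(-6 \right)}}{150} + 156\right) Q{\left(12,-11 \right)} = \left(- \frac{11}{150} + 156\right) 0 = \frac{23389}{150} \cdot 0 = 0$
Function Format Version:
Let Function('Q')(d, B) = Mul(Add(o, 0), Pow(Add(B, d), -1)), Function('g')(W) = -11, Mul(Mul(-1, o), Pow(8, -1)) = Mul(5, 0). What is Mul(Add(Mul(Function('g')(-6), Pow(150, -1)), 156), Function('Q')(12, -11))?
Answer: 0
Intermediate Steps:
o = 0 (o = Mul(-8, Mul(5, 0)) = Mul(-8, 0) = 0)
Function('Q')(d, B) = 0 (Function('Q')(d, B) = Mul(Add(0, 0), Pow(Add(B, d), -1)) = Mul(0, Pow(Add(B, d), -1)) = 0)
Mul(Add(Mul(Function('g')(-6), Pow(150, -1)), 156), Function('Q')(12, -11)) = Mul(Add(Mul(-11, Pow(150, -1)), 156), 0) = Mul(Add(Mul(-11, Rational(1, 150)), 156), 0) = Mul(Add(Rational(-11, 150), 156), 0) = Mul(Rational(23389, 150), 0) = 0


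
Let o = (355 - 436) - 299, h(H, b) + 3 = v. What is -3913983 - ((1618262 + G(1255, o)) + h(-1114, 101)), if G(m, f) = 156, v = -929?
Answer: -5531469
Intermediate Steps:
h(H, b) = -932 (h(H, b) = -3 - 929 = -932)
o = -380 (o = -81 - 299 = -380)
-3913983 - ((1618262 + G(1255, o)) + h(-1114, 101)) = -3913983 - ((1618262 + 156) - 932) = -3913983 - (1618418 - 932) = -3913983 - 1*1617486 = -3913983 - 1617486 = -5531469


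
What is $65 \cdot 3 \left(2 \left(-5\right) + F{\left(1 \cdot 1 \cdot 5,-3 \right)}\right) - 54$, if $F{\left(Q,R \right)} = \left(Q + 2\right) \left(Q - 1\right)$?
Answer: $3456$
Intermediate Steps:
$F{\left(Q,R \right)} = \left(-1 + Q\right) \left(2 + Q\right)$ ($F{\left(Q,R \right)} = \left(2 + Q\right) \left(-1 + Q\right) = \left(-1 + Q\right) \left(2 + Q\right)$)
$65 \cdot 3 \left(2 \left(-5\right) + F{\left(1 \cdot 1 \cdot 5,-3 \right)}\right) - 54 = 65 \cdot 3 \left(2 \left(-5\right) + \left(-2 + 1 \cdot 1 \cdot 5 + \left(1 \cdot 1 \cdot 5\right)^{2}\right)\right) - 54 = 65 \cdot 3 \left(-10 + \left(-2 + 1 \cdot 5 + \left(1 \cdot 5\right)^{2}\right)\right) - 54 = 65 \cdot 3 \left(-10 + \left(-2 + 5 + 5^{2}\right)\right) - 54 = 65 \cdot 3 \left(-10 + \left(-2 + 5 + 25\right)\right) - 54 = 65 \cdot 3 \left(-10 + 28\right) - 54 = 65 \cdot 3 \cdot 18 - 54 = 65 \cdot 54 - 54 = 3510 - 54 = 3456$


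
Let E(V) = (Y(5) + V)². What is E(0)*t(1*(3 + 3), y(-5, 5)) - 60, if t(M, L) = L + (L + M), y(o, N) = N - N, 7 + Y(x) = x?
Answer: -36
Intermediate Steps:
Y(x) = -7 + x
y(o, N) = 0
E(V) = (-2 + V)² (E(V) = ((-7 + 5) + V)² = (-2 + V)²)
t(M, L) = M + 2*L
E(0)*t(1*(3 + 3), y(-5, 5)) - 60 = (-2 + 0)²*(1*(3 + 3) + 2*0) - 60 = (-2)²*(1*6 + 0) - 60 = 4*(6 + 0) - 60 = 4*6 - 60 = 24 - 60 = -36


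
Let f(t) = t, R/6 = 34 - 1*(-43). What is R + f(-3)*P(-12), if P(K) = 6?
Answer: 444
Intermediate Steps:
R = 462 (R = 6*(34 - 1*(-43)) = 6*(34 + 43) = 6*77 = 462)
R + f(-3)*P(-12) = 462 - 3*6 = 462 - 18 = 444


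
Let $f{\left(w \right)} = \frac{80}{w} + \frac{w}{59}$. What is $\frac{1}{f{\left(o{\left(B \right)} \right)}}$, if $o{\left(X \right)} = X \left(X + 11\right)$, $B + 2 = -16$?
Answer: $\frac{3717}{10298} \approx 0.36094$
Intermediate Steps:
$B = -18$ ($B = -2 - 16 = -18$)
$o{\left(X \right)} = X \left(11 + X\right)$
$f{\left(w \right)} = \frac{80}{w} + \frac{w}{59}$ ($f{\left(w \right)} = \frac{80}{w} + w \frac{1}{59} = \frac{80}{w} + \frac{w}{59}$)
$\frac{1}{f{\left(o{\left(B \right)} \right)}} = \frac{1}{\frac{80}{\left(-18\right) \left(11 - 18\right)} + \frac{\left(-18\right) \left(11 - 18\right)}{59}} = \frac{1}{\frac{80}{\left(-18\right) \left(-7\right)} + \frac{\left(-18\right) \left(-7\right)}{59}} = \frac{1}{\frac{80}{126} + \frac{1}{59} \cdot 126} = \frac{1}{80 \cdot \frac{1}{126} + \frac{126}{59}} = \frac{1}{\frac{40}{63} + \frac{126}{59}} = \frac{1}{\frac{10298}{3717}} = \frac{3717}{10298}$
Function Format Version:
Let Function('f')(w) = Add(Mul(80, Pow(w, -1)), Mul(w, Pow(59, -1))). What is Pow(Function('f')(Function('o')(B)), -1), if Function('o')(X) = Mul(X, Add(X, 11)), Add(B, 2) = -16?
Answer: Rational(3717, 10298) ≈ 0.36094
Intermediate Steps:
B = -18 (B = Add(-2, -16) = -18)
Function('o')(X) = Mul(X, Add(11, X))
Function('f')(w) = Add(Mul(80, Pow(w, -1)), Mul(Rational(1, 59), w)) (Function('f')(w) = Add(Mul(80, Pow(w, -1)), Mul(w, Rational(1, 59))) = Add(Mul(80, Pow(w, -1)), Mul(Rational(1, 59), w)))
Pow(Function('f')(Function('o')(B)), -1) = Pow(Add(Mul(80, Pow(Mul(-18, Add(11, -18)), -1)), Mul(Rational(1, 59), Mul(-18, Add(11, -18)))), -1) = Pow(Add(Mul(80, Pow(Mul(-18, -7), -1)), Mul(Rational(1, 59), Mul(-18, -7))), -1) = Pow(Add(Mul(80, Pow(126, -1)), Mul(Rational(1, 59), 126)), -1) = Pow(Add(Mul(80, Rational(1, 126)), Rational(126, 59)), -1) = Pow(Add(Rational(40, 63), Rational(126, 59)), -1) = Pow(Rational(10298, 3717), -1) = Rational(3717, 10298)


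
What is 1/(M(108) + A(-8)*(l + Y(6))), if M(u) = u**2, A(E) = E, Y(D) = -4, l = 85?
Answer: 1/11016 ≈ 9.0777e-5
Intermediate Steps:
1/(M(108) + A(-8)*(l + Y(6))) = 1/(108**2 - 8*(85 - 4)) = 1/(11664 - 8*81) = 1/(11664 - 648) = 1/11016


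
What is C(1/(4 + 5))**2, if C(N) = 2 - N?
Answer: 289/81 ≈ 3.5679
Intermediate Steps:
C(1/(4 + 5))**2 = (2 - 1/(4 + 5))**2 = (2 - 1/9)**2 = (17/9)**2 = 289/81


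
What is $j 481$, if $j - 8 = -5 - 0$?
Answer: $1443$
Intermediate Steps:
$j = 3$ ($j = 8 - 5 = 3$)
$j 481 = 3 \cdot 481 = 1443$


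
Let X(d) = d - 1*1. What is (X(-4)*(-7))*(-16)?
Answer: -560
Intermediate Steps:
X(d) = -1 + d (X(d) = d - 1 = -1 + d)
(X(-4)*(-7))*(-16) = ((-1 - 4)*(-7))*(-16) = -5*(-7)*(-16) = 35*(-16) = -560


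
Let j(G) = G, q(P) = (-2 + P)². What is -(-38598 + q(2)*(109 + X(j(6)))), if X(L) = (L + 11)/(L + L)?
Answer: 38598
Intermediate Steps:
X(L) = (11 + L)/(2*L) (X(L) = (11 + L)/((2*L)) = (11 + L)*(1/(2*L)) = (11 + L)/(2*L))
-(-38598 + q(2)*(109 + X(j(6)))) = -(-38598 + (-2 + 2)²*(109 + (½)*(11 + 6)/6)) = -(-38598 + 0²*(109 + (½)*(⅙)*17)) = -(-38598 + 0*(109 + 17/12)) = -(-38598 + 0*(1325/12)) = -(-38598 + 0) = -1*(-38598) = 38598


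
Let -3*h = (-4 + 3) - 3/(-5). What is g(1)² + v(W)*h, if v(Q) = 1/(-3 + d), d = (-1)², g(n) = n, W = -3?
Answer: 14/15 ≈ 0.93333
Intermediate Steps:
d = 1
v(Q) = -½ (v(Q) = 1/(-3 + 1) = 1/(-2) = -½)
h = 2/15 (h = -((-4 + 3) - 3/(-5))/3 = -(-1 - 3*(-⅕))/3 = -(-1 + ⅗)/3 = -⅓*(-⅖) = 2/15 ≈ 0.13333)
g(1)² + v(W)*h = 1² - ½*2/15 = 1 - 1/15 = 14/15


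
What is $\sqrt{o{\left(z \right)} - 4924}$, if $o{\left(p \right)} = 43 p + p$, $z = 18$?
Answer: $2 i \sqrt{1033} \approx 64.281 i$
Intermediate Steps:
$o{\left(p \right)} = 44 p$
$\sqrt{o{\left(z \right)} - 4924} = \sqrt{44 \cdot 18 - 4924} = \sqrt{792 - 4924} = \sqrt{-4132} = 2 i \sqrt{1033}$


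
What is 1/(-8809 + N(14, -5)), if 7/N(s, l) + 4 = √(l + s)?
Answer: -1/8816 ≈ -0.00011343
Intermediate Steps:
N(s, l) = 7/(-4 + √(l + s))
1/(-8809 + N(14, -5)) = 1/(-8809 + 7/(-4 + √(-5 + 14))) = 1/(-8809 + 7/(-4 + √9)) = 1/(-8809 + 7/(-4 + 3)) = 1/(-8809 + 7/(-1)) = 1/(-8809 + 7*(-1)) = 1/(-8809 - 7) = 1/(-8816) = -1/8816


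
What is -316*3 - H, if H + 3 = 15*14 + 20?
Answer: -1175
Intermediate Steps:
H = 227 (H = -3 + (15*14 + 20) = -3 + (210 + 20) = -3 + 230 = 227)
-316*3 - H = -316*3 - 1*227 = -948 - 227 = -1175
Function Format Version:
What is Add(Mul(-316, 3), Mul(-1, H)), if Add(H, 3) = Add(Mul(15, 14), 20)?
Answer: -1175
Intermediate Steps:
H = 227 (H = Add(-3, Add(Mul(15, 14), 20)) = Add(-3, Add(210, 20)) = Add(-3, 230) = 227)
Add(Mul(-316, 3), Mul(-1, H)) = Add(Mul(-316, 3), Mul(-1, 227)) = Add(-948, -227) = -1175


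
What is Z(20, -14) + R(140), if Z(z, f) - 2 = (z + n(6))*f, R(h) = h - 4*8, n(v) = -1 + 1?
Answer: -170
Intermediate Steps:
n(v) = 0
R(h) = -32 + h (R(h) = h - 32 = -32 + h)
Z(z, f) = 2 + f*z (Z(z, f) = 2 + (z + 0)*f = 2 + z*f = 2 + f*z)
Z(20, -14) + R(140) = (2 - 14*20) + (-32 + 140) = (2 - 280) + 108 = -278 + 108 = -170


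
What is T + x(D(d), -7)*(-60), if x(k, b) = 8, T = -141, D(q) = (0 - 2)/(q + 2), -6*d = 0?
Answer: -621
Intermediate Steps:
d = 0 (d = -⅙*0 = 0)
D(q) = -2/(2 + q)
T + x(D(d), -7)*(-60) = -141 + 8*(-60) = -141 - 480 = -621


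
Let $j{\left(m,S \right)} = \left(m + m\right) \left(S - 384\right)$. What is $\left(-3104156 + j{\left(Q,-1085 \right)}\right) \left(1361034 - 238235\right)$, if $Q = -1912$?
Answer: $2821930726700$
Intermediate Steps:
$j{\left(m,S \right)} = 2 m \left(-384 + S\right)$
$\left(-3104156 + j{\left(Q,-1085 \right)}\right) \left(1361034 - 238235\right) = \left(-3104156 + 2 \left(-1912\right) \left(-384 - 1085\right)\right) \left(1361034 - 238235\right) = \left(-3104156 + 2 \left(-1912\right) \left(-1469\right)\right) 1122799 = \left(-3104156 + 5617456\right) 1122799 = 2513300 \cdot 1122799 = 2821930726700$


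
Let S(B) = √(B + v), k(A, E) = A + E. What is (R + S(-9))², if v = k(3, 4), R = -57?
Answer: (57 - I*√2)² ≈ 3247.0 - 161.22*I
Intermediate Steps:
v = 7 (v = 3 + 4 = 7)
S(B) = √(7 + B) (S(B) = √(B + 7) = √(7 + B))
(R + S(-9))² = (-57 + √(7 - 9))² = (-57 + √(-2))² = (-57 + I*√2)²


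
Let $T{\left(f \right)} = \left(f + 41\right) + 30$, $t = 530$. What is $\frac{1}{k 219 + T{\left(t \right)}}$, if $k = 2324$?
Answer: $\frac{1}{509557} \approx 1.9625 \cdot 10^{-6}$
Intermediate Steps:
$T{\left(f \right)} = 71 + f$ ($T{\left(f \right)} = \left(41 + f\right) + 30 = 71 + f$)
$\frac{1}{k 219 + T{\left(t \right)}} = \frac{1}{2324 \cdot 219 + \left(71 + 530\right)} = \frac{1}{508956 + 601} = \frac{1}{509557}$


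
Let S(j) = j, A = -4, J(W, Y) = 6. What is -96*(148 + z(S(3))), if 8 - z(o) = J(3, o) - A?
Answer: -14016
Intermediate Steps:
z(o) = -2 (z(o) = 8 - (6 - 1*(-4)) = 8 - (6 + 4) = 8 - 1*10 = 8 - 10 = -2)
-96*(148 + z(S(3))) = -96*(148 - 2) = -96*146 = -14016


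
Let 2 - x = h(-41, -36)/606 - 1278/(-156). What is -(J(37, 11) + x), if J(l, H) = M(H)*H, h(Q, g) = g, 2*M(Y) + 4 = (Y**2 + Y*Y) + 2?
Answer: -3450215/2626 ≈ -1313.9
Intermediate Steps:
M(Y) = -1 + Y**2 (M(Y) = -2 + ((Y**2 + Y*Y) + 2)/2 = -2 + ((Y**2 + Y**2) + 2)/2 = -2 + (2*Y**2 + 2)/2 = -2 + (2 + 2*Y**2)/2 = -2 + (1 + Y**2) = -1 + Y**2)
J(l, H) = H*(-1 + H**2) (J(l, H) = (-1 + H**2)*H = H*(-1 + H**2))
x = -16105/2626 (x = 2 - (-36/606 - 1278/(-156)) = 2 - (-36*1/606 - 1278*(-1/156)) = 2 - (-6/101 + 213/26) = 2 - 1*21357/2626 = 2 - 21357/2626 = -16105/2626 ≈ -6.1329)
-(J(37, 11) + x) = -((11**3 - 1*11) - 16105/2626) = -((1331 - 11) - 16105/2626) = -(1320 - 16105/2626) = -1*3450215/2626 = -3450215/2626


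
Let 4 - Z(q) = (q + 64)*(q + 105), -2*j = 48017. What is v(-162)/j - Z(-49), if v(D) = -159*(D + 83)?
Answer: 40117090/48017 ≈ 835.48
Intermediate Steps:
v(D) = -13197 - 159*D (v(D) = -159*(83 + D) = -13197 - 159*D)
j = -48017/2 (j = -½*48017 = -48017/2 ≈ -24009.)
Z(q) = 4 - (64 + q)*(105 + q) (Z(q) = 4 - (q + 64)*(q + 105) = 4 - (64 + q)*(105 + q))
v(-162)/j - Z(-49) = (-13197 - 159*(-162))/(-48017/2) - (-6716 - 1*(-49)² - 169*(-49)) = (-13197 + 25758)*(-2/48017) - (-6716 - 1*2401 + 8281) = 12561*(-2/48017) - (-6716 - 2401 + 8281) = -25122/48017 - 1*(-836) = -25122/48017 + 836 = 40117090/48017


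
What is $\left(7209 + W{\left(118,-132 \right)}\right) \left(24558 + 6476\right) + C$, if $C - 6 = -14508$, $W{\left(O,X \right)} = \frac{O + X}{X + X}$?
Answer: $\frac{14764942483}{66} \approx 2.2371 \cdot 10^{8}$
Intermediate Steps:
$W{\left(O,X \right)} = \frac{O + X}{2 X}$
$C = -14502$ ($C = 6 - 14508 = -14502$)
$\left(7209 + W{\left(118,-132 \right)}\right) \left(24558 + 6476\right) + C = \left(7209 + \frac{118 - 132}{2 \left(-132\right)}\right) \left(24558 + 6476\right) - 14502 = \left(7209 + \frac{1}{2} \left(- \frac{1}{132}\right) \left(-14\right)\right) 31034 - 14502 = \left(7209 + \frac{7}{132}\right) 31034 - 14502 = \frac{951595}{132} \cdot 31034 - 14502 = \frac{14765899615}{66} - 14502 = \frac{14764942483}{66}$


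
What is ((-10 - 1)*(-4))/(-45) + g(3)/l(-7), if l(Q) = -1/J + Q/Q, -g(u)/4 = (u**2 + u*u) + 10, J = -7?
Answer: -4454/45 ≈ -98.978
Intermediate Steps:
g(u) = -40 - 8*u**2 (g(u) = -4*((u**2 + u*u) + 10) = -4*((u**2 + u**2) + 10) = -4*(2*u**2 + 10) = -4*(10 + 2*u**2) = -40 - 8*u**2)
l(Q) = 8/7 (l(Q) = -1/(-7) + Q/Q = -1*(-1/7) + 1 = 1/7 + 1 = 8/7)
((-10 - 1)*(-4))/(-45) + g(3)/l(-7) = ((-10 - 1)*(-4))/(-45) + (-40 - 8*3**2)/(8/7) = -11*(-4)*(-1/45) + (-40 - 8*9)*(7/8) = 44*(-1/45) + (-40 - 72)*(7/8) = -44/45 - 112*7/8 = -44/45 - 98 = -4454/45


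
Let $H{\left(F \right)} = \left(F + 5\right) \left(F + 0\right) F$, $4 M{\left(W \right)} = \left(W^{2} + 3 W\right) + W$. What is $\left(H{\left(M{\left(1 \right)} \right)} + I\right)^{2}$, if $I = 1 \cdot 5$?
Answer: $\frac{893025}{4096} \approx 218.02$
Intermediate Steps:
$M{\left(W \right)} = W + \frac{W^{2}}{4}$ ($M{\left(W \right)} = \frac{\left(W^{2} + 3 W\right) + W}{4} = \frac{W^{2} + 4 W}{4} = W + \frac{W^{2}}{4}$)
$I = 5$
$H{\left(F \right)} = F^{2} \left(5 + F\right)$ ($H{\left(F \right)} = \left(5 + F\right) F F = F \left(5 + F\right) F = F^{2} \left(5 + F\right)$)
$\left(H{\left(M{\left(1 \right)} \right)} + I\right)^{2} = \left(\left(\frac{1}{4} \cdot 1 \left(4 + 1\right)\right)^{2} \left(5 + \frac{1}{4} \cdot 1 \left(4 + 1\right)\right) + 5\right)^{2} = \left(\left(\frac{1}{4} \cdot 1 \cdot 5\right)^{2} \left(5 + \frac{1}{4} \cdot 1 \cdot 5\right) + 5\right)^{2} = \left(\left(\frac{5}{4}\right)^{2} \left(5 + \frac{5}{4}\right) + 5\right)^{2} = \left(\frac{25}{16} \cdot \frac{25}{4} + 5\right)^{2} = \left(\frac{625}{64} + 5\right)^{2} = \left(\frac{945}{64}\right)^{2} = \frac{893025}{4096}$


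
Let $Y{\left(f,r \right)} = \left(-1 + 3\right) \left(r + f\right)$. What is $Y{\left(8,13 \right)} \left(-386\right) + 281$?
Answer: $-15931$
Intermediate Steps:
$Y{\left(f,r \right)} = 2 f + 2 r$ ($Y{\left(f,r \right)} = 2 \left(f + r\right) = 2 f + 2 r$)
$Y{\left(8,13 \right)} \left(-386\right) + 281 = \left(2 \cdot 8 + 2 \cdot 13\right) \left(-386\right) + 281 = \left(16 + 26\right) \left(-386\right) + 281 = 42 \left(-386\right) + 281 = -16212 + 281 = -15931$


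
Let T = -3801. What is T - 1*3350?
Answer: -7151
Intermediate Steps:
T - 1*3350 = -3801 - 1*3350 = -3801 - 3350 = -7151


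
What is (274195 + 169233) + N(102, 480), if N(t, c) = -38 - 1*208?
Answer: 443182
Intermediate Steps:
N(t, c) = -246 (N(t, c) = -38 - 208 = -246)
(274195 + 169233) + N(102, 480) = (274195 + 169233) - 246 = 443428 - 246 = 443182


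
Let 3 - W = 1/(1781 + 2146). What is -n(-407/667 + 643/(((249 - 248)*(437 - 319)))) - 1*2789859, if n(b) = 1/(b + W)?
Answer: -6759198897257097/2422774265 ≈ -2.7899e+6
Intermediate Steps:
W = 11780/3927 (W = 3 - 1/(1781 + 2146) = 3 - 1/3927 = 11780/3927 ≈ 2.9997)
n(b) = 1/(11780/3927 + b) (n(b) = 1/(b + 11780/3927) = 1/(11780/3927 + b))
-n(-407/667 + 643/(((249 - 248)*(437 - 319)))) - 1*2789859 = -3927/(11780 + 3927*(-407/667 + 643/(((249 - 248)*(437 - 319))))) - 1*2789859 = -3927/(11780 + 3927*(-407*1/667 + 643/((1*118)))) - 2789859 = -3927/(11780 + 3927*(-407/667 + 643/118)) - 2789859 = -3927/(11780 + 3927*(380855/78706)) - 2789859 = -3927/(11780 + 1495617585/78706) - 2789859 = -3927/2422774265/78706 - 2789859 = -3927*78706/2422774265 - 2789859 = -1*309078462/2422774265 - 2789859 = -309078462/2422774265 - 2789859 = -6759198897257097/2422774265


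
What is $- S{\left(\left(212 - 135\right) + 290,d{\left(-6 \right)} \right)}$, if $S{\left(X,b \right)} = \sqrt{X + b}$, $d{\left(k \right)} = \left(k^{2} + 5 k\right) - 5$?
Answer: $- 4 \sqrt{23} \approx -19.183$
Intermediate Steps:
$d{\left(k \right)} = -5 + k^{2} + 5 k$
$- S{\left(\left(212 - 135\right) + 290,d{\left(-6 \right)} \right)} = - \sqrt{\left(\left(212 - 135\right) + 290\right) + \left(-5 + \left(-6\right)^{2} + 5 \left(-6\right)\right)} = - \sqrt{\left(\left(212 - 135\right) + 290\right) - -1} = - \sqrt{\left(77 + 290\right) + 1} = - \sqrt{367 + 1} = - \sqrt{368} = - 4 \sqrt{23}$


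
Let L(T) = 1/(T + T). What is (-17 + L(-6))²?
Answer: 42025/144 ≈ 291.84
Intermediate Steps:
L(T) = 1/(2*T)
(-17 + L(-6))² = (-17 + (½)/(-6))² = (-17 + (½)*(-⅙))² = (-17 - 1/12)² = (-205/12)² = 42025/144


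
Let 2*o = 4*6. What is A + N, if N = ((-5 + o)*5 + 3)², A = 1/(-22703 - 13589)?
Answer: 52405647/36292 ≈ 1444.0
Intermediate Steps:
A = -1/36292 (A = 1/(-36292) = -1/36292 ≈ -2.7554e-5)
o = 12 (o = (4*6)/2 = (½)*24 = 12)
N = 1444 (N = ((-5 + 12)*5 + 3)² = (7*5 + 3)² = (35 + 3)² = 38² = 1444)
A + N = -1/36292 + 1444 = 52405647/36292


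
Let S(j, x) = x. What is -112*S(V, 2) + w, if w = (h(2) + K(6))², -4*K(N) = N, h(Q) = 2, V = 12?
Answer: -895/4 ≈ -223.75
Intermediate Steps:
K(N) = -N/4
w = ¼ (w = (2 - ¼*6)² = (2 - 3/2)² = (½)² = ¼ ≈ 0.25000)
-112*S(V, 2) + w = -112*2 + ¼ = -224 + ¼ = -895/4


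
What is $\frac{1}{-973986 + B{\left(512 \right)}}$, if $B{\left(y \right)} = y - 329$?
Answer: $- \frac{1}{973803} \approx -1.0269 \cdot 10^{-6}$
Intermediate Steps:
$B{\left(y \right)} = -329 + y$ ($B{\left(y \right)} = y - 329 = -329 + y$)
$\frac{1}{-973986 + B{\left(512 \right)}} = \frac{1}{-973986 + \left(-329 + 512\right)} = \frac{1}{-973986 + 183} = \frac{1}{-973803} = - \frac{1}{973803}$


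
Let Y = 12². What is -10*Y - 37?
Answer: -1477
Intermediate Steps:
Y = 144
-10*Y - 37 = -10*144 - 37 = -1440 - 37 = -1477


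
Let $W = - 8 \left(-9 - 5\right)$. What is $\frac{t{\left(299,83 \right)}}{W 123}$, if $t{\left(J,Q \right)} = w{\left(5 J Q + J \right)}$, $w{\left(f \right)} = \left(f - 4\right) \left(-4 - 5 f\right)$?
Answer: $- \frac{1611560565}{287} \approx -5.6152 \cdot 10^{6}$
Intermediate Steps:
$w{\left(f \right)} = \left(-4 + f\right) \left(-4 - 5 f\right)$
$t{\left(J,Q \right)} = 16 - 5 \left(J + 5 J Q\right)^{2} + 16 J + 80 J Q$ ($t{\left(J,Q \right)} = 16 - 5 \left(5 J Q + J\right)^{2} + 16 \left(5 J Q + J\right) = 16 - 5 \left(J + 5 J Q\right)^{2} + 16 \left(J + 5 J Q\right) = 16 - 5 \left(J + 5 J Q\right)^{2} + \left(16 J + 80 J Q\right) = 16 - 5 \left(J + 5 J Q\right)^{2} + 16 J + 80 J Q$)
$W = 112$ ($W = \left(-8\right) \left(-14\right) = 112$)
$\frac{t{\left(299,83 \right)}}{W 123} = \frac{16 - 5 \cdot 299^{2} \left(1 + 5 \cdot 83\right)^{2} + 16 \cdot 299 \left(1 + 5 \cdot 83\right)}{112 \cdot 123} = \frac{16 - 447005 \left(1 + 415\right)^{2} + 16 \cdot 299 \left(1 + 415\right)}{13776} = \left(16 - 447005 \cdot 416^{2} + 16 \cdot 299 \cdot 416\right) \frac{1}{13776} = \left(16 - 447005 \cdot 173056 + 1990144\right) \frac{1}{13776} = \left(16 - 77356897280 + 1990144\right) \frac{1}{13776} = \left(-77354907120\right) \frac{1}{13776} = - \frac{1611560565}{287}$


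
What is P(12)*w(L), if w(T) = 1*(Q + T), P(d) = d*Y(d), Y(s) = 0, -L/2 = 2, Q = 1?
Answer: 0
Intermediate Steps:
L = -4 (L = -2*2 = -4)
P(d) = 0 (P(d) = d*0 = 0)
w(T) = 1 + T (w(T) = 1*(1 + T) = 1 + T)
P(12)*w(L) = 0*(1 - 4) = 0*(-3) = 0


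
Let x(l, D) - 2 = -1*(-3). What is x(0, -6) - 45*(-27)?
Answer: 1220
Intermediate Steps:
x(l, D) = 5 (x(l, D) = 2 - 1*(-3) = 2 + 3 = 5)
x(0, -6) - 45*(-27) = 5 - 45*(-27) = 5 + 1215 = 1220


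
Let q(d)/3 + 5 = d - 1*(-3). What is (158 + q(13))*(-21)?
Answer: -4011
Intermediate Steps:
q(d) = -6 + 3*d (q(d) = -15 + 3*(d - 1*(-3)) = -15 + 3*(d + 3) = -15 + 3*(3 + d) = -15 + (9 + 3*d) = -6 + 3*d)
(158 + q(13))*(-21) = (158 + (-6 + 3*13))*(-21) = (158 + (-6 + 39))*(-21) = (158 + 33)*(-21) = 191*(-21) = -4011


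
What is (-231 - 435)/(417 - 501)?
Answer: 111/14 ≈ 7.9286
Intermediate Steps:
(-231 - 435)/(417 - 501) = -666/(-84) = -666*(-1/84) = 111/14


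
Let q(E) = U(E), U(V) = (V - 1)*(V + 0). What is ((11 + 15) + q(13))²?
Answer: 33124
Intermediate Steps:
U(V) = V*(-1 + V) (U(V) = (-1 + V)*V = V*(-1 + V))
q(E) = E*(-1 + E)
((11 + 15) + q(13))² = ((11 + 15) + 13*(-1 + 13))² = (26 + 13*12)² = (26 + 156)² = 182² = 33124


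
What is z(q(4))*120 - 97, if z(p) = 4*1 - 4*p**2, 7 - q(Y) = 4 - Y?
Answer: -23137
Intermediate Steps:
q(Y) = 3 + Y (q(Y) = 7 - (4 - Y) = 7 + (-4 + Y) = 3 + Y)
z(p) = 4 - 4*p**2
z(q(4))*120 - 97 = (4 - 4*(3 + 4)**2)*120 - 97 = (4 - 4*7**2)*120 - 97 = (4 - 4*49)*120 - 97 = (4 - 196)*120 - 97 = -192*120 - 97 = -23040 - 97 = -23137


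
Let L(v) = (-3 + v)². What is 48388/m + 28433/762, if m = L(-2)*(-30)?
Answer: -863717/31750 ≈ -27.204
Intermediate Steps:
m = -750 (m = (-3 - 2)²*(-30) = (-5)²*(-30) = 25*(-30) = -750)
48388/m + 28433/762 = 48388/(-750) + 28433/762 = 48388*(-1/750) + 28433*(1/762) = -24194/375 + 28433/762 = -863717/31750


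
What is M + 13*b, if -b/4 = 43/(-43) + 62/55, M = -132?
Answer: -7624/55 ≈ -138.62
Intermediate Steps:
b = -28/55 (b = -4*(43/(-43) + 62/55) = -4*(43*(-1/43) + 62*(1/55)) = -4*(-1 + 62/55) = -4*7/55 = -28/55 ≈ -0.50909)
M + 13*b = -132 + 13*(-28/55) = -132 - 364/55 = -7624/55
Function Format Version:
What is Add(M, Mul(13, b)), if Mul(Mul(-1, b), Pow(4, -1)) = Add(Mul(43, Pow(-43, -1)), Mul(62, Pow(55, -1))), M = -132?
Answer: Rational(-7624, 55) ≈ -138.62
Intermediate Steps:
b = Rational(-28, 55) (b = Mul(-4, Add(Mul(43, Pow(-43, -1)), Mul(62, Pow(55, -1)))) = Mul(-4, Add(Mul(43, Rational(-1, 43)), Mul(62, Rational(1, 55)))) = Mul(-4, Add(-1, Rational(62, 55))) = Mul(-4, Rational(7, 55)) = Rational(-28, 55) ≈ -0.50909)
Add(M, Mul(13, b)) = Add(-132, Mul(13, Rational(-28, 55))) = Add(-132, Rational(-364, 55)) = Rational(-7624, 55)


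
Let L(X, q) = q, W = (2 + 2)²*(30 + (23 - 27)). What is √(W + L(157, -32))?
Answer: 8*√6 ≈ 19.596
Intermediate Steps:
W = 416 (W = 4²*(30 - 4) = 16*26 = 416)
√(W + L(157, -32)) = √(416 - 32) = √384 = 8*√6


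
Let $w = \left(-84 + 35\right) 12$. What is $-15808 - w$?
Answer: $-15220$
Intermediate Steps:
$w = -588$ ($w = \left(-49\right) 12 = -588$)
$-15808 - w = -15808 - -588 = -15808 + 588 = -15220$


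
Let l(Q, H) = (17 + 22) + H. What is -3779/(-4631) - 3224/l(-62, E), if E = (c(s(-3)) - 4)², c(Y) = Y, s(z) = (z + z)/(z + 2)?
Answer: -14767847/199133 ≈ -74.161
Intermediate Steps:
s(z) = 2*z/(2 + z) (s(z) = (2*z)/(2 + z) = 2*z/(2 + z))
E = 4 (E = (2*(-3)/(2 - 3) - 4)² = (2*(-3)/(-1) - 4)² = (2*(-3)*(-1) - 4)² = (6 - 4)² = 2² = 4)
l(Q, H) = 39 + H
-3779/(-4631) - 3224/l(-62, E) = -3779/(-4631) - 3224/(39 + 4) = -3779*(-1/4631) - 3224/43 = 3779/4631 - 3224*1/43 = 3779/4631 - 3224/43 = -14767847/199133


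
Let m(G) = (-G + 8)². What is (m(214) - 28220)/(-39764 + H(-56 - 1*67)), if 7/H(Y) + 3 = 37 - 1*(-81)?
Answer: -1634840/4572853 ≈ -0.35751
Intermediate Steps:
m(G) = (8 - G)²
H(Y) = 7/115 (H(Y) = 7/(-3 + (37 - 1*(-81))) = 7/(-3 + (37 + 81)) = 7/(-3 + 118) = 7/115)
(m(214) - 28220)/(-39764 + H(-56 - 1*67)) = ((-8 + 214)² - 28220)/(-39764 + 7/115) = (206² - 28220)/(-4572853/115) = (42436 - 28220)*(-115/4572853) = 14216*(-115/4572853) = -1634840/4572853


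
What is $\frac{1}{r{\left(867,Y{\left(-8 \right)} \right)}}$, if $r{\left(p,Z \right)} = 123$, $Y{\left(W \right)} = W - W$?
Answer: $\frac{1}{123} \approx 0.0081301$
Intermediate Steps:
$Y{\left(W \right)} = 0$
$\frac{1}{r{\left(867,Y{\left(-8 \right)} \right)}} = \frac{1}{123}$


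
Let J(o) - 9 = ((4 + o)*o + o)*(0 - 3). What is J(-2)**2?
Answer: 729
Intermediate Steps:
J(o) = 9 - 3*o - 3*o*(4 + o) (J(o) = 9 + ((4 + o)*o + o)*(0 - 3) = 9 + (o*(4 + o) + o)*(-3) = 9 + (o + o*(4 + o))*(-3) = 9 + (-3*o - 3*o*(4 + o)) = 9 - 3*o - 3*o*(4 + o))
J(-2)**2 = (9 - 15*(-2) - 3*(-2)**2)**2 = (9 + 30 - 3*4)**2 = (9 + 30 - 12)**2 = 27**2 = 729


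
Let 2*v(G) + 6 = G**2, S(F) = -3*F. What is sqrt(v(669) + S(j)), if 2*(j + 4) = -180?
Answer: 3*sqrt(99582)/2 ≈ 473.35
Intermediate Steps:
j = -94 (j = -4 + (1/2)*(-180) = -4 - 90 = -94)
v(G) = -3 + G**2/2
sqrt(v(669) + S(j)) = sqrt((-3 + (1/2)*669**2) - 3*(-94)) = sqrt((-3 + (1/2)*447561) + 282) = sqrt((-3 + 447561/2) + 282) = sqrt(447555/2 + 282) = sqrt(448119/2) = 3*sqrt(99582)/2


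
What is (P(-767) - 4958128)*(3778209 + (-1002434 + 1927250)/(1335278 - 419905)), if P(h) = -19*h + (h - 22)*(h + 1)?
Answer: -15006933525792197913/915373 ≈ -1.6394e+13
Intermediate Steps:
P(h) = -19*h + (1 + h)*(-22 + h) (P(h) = -19*h + (-22 + h)*(1 + h) = -19*h + (1 + h)*(-22 + h))
(P(-767) - 4958128)*(3778209 + (-1002434 + 1927250)/(1335278 - 419905)) = ((-22 + (-767)² - 40*(-767)) - 4958128)*(3778209 + (-1002434 + 1927250)/(1335278 - 419905)) = ((-22 + 588289 + 30680) - 4958128)*(3778209 + 924816/915373) = (618947 - 4958128)*(3778209 + 924816*(1/915373)) = -4339181*(3778209 + 924816/915373) = -4339181*3458471431773/915373 = -15006933525792197913/915373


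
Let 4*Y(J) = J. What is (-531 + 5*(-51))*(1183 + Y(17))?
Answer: -1866357/2 ≈ -9.3318e+5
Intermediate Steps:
Y(J) = J/4
(-531 + 5*(-51))*(1183 + Y(17)) = (-531 + 5*(-51))*(1183 + (1/4)*17) = (-531 - 255)*(1183 + 17/4) = -786*4749/4 = -1866357/2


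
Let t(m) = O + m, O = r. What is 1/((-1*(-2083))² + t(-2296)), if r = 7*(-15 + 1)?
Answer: 1/4336495 ≈ 2.3060e-7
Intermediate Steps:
r = -98 (r = 7*(-14) = -98)
O = -98
t(m) = -98 + m
1/((-1*(-2083))² + t(-2296)) = 1/((-1*(-2083))² + (-98 - 2296)) = 1/(2083² - 2394) = 1/(4338889 - 2394) = 1/4336495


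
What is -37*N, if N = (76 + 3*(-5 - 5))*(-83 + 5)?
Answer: 132756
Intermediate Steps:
N = -3588 (N = (76 + 3*(-10))*(-78) = (76 - 30)*(-78) = 46*(-78) = -3588)
-37*N = -37*(-3588) = 132756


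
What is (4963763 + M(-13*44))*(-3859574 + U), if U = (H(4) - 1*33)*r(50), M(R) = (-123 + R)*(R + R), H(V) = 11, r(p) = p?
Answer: -22233015440182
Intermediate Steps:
M(R) = 2*R*(-123 + R) (M(R) = (-123 + R)*(2*R) = 2*R*(-123 + R))
U = -1100 (U = (11 - 1*33)*50 = (11 - 33)*50 = -22*50 = -1100)
(4963763 + M(-13*44))*(-3859574 + U) = (4963763 + 2*(-13*44)*(-123 - 13*44))*(-3859574 - 1100) = (4963763 + 2*(-572)*(-123 - 572))*(-3860674) = (4963763 + 2*(-572)*(-695))*(-3860674) = (4963763 + 795080)*(-3860674) = 5758843*(-3860674) = -22233015440182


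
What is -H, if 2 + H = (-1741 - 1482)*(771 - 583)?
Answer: 605926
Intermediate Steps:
H = -605926 (H = -2 + (-1741 - 1482)*(771 - 583) = -2 - 3223*188 = -2 - 605924 = -605926)
-H = -1*(-605926) = 605926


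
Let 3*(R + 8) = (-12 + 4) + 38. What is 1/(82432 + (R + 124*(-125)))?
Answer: 1/66934 ≈ 1.4940e-5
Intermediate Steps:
R = 2 (R = -8 + ((-12 + 4) + 38)/3 = -8 + (-8 + 38)/3 = -8 + (1/3)*30 = -8 + 10 = 2)
1/(82432 + (R + 124*(-125))) = 1/(82432 + (2 + 124*(-125))) = 1/(82432 + (2 - 15500)) = 1/(82432 - 15498) = 1/66934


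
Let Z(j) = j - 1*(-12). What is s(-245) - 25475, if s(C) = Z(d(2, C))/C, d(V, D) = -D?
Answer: -6241632/245 ≈ -25476.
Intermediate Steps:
Z(j) = 12 + j (Z(j) = j + 12 = 12 + j)
s(C) = (12 - C)/C
s(-245) - 25475 = (12 - 1*(-245))/(-245) - 25475 = -(12 + 245)/245 - 25475 = -1/245*257 - 25475 = -257/245 - 25475 = -6241632/245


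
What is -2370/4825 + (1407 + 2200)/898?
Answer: 3055103/866570 ≈ 3.5255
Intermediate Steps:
-2370/4825 + (1407 + 2200)/898 = -2370*1/4825 + 3607*(1/898) = -474/965 + 3607/898 = 3055103/866570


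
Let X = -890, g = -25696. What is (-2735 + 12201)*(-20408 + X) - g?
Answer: -201581172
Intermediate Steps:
(-2735 + 12201)*(-20408 + X) - g = (-2735 + 12201)*(-20408 - 890) - 1*(-25696) = 9466*(-21298) + 25696 = -201606868 + 25696 = -201581172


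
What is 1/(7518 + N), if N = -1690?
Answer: 1/5828 ≈ 0.00017159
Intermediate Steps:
1/(7518 + N) = 1/(7518 - 1690) = 1/5828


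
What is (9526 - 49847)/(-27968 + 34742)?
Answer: -40321/6774 ≈ -5.9523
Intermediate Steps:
(9526 - 49847)/(-27968 + 34742) = -40321/6774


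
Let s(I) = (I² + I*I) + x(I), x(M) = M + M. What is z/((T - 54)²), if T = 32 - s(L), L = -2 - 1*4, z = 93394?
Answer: 46697/3362 ≈ 13.890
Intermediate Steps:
x(M) = 2*M
L = -6 (L = -2 - 4 = -6)
s(I) = 2*I + 2*I² (s(I) = (I² + I*I) + 2*I = (I² + I²) + 2*I = 2*I² + 2*I = 2*I + 2*I²)
T = -28 (T = 32 - 2*(-6)*(1 - 6) = 32 - 2*(-6)*(-5) = 32 - 1*60 = 32 - 60 = -28)
z/((T - 54)²) = 93394/((-28 - 54)²) = 93394/((-82)²) = 93394/6724 = 93394*(1/6724) = 46697/3362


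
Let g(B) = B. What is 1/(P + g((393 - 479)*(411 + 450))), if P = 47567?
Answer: -1/26479 ≈ -3.7766e-5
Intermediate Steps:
1/(P + g((393 - 479)*(411 + 450))) = 1/(47567 + (393 - 479)*(411 + 450)) = 1/(47567 - 86*861) = 1/(47567 - 74046) = 1/(-26479) = -1/26479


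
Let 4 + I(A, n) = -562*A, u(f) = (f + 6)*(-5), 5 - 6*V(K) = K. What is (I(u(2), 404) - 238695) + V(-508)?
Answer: -432267/2 ≈ -2.1613e+5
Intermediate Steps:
V(K) = ⅚ - K/6
u(f) = -30 - 5*f (u(f) = (6 + f)*(-5) = -30 - 5*f)
I(A, n) = -4 - 562*A
(I(u(2), 404) - 238695) + V(-508) = ((-4 - 562*(-30 - 5*2)) - 238695) + (⅚ - ⅙*(-508)) = ((-4 - 562*(-30 - 10)) - 238695) + (⅚ + 254/3) = ((-4 - 562*(-40)) - 238695) + 171/2 = ((-4 + 22480) - 238695) + 171/2 = (22476 - 238695) + 171/2 = -216219 + 171/2 = -432267/2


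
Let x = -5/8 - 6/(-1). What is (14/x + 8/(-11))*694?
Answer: 616272/473 ≈ 1302.9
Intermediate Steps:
x = 43/8 (x = -5*⅛ - 6*(-1) = -5/8 + 6 = 43/8 ≈ 5.3750)
(14/x + 8/(-11))*694 = (14/(43/8) + 8/(-11))*694 = (14*(8/43) + 8*(-1/11))*694 = (112/43 - 8/11)*694 = (888/473)*694 = 616272/473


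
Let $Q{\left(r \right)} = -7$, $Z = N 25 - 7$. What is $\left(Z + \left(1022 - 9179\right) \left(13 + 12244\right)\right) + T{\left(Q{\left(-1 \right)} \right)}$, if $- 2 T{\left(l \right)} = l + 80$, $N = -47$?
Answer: $- \frac{199963135}{2} \approx -9.9982 \cdot 10^{7}$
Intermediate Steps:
$Z = -1182$ ($Z = \left(-47\right) 25 - 7 = -1175 - 7 = -1182$)
$T{\left(l \right)} = -40 - \frac{l}{2}$ ($T{\left(l \right)} = - \frac{l + 80}{2} = - \frac{80 + l}{2} = -40 - \frac{l}{2}$)
$\left(Z + \left(1022 - 9179\right) \left(13 + 12244\right)\right) + T{\left(Q{\left(-1 \right)} \right)} = \left(-1182 + \left(1022 - 9179\right) \left(13 + 12244\right)\right) - \frac{73}{2} = \left(-1182 - 99980349\right) + \left(-40 + \frac{7}{2}\right) = \left(-1182 - 99980349\right) - \frac{73}{2} = -99981531 - \frac{73}{2} = - \frac{199963135}{2}$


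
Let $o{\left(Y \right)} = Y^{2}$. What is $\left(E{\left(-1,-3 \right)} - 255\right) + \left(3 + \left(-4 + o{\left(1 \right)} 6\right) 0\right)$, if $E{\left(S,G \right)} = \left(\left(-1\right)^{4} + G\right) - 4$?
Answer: $-258$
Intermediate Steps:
$E{\left(S,G \right)} = -3 + G$ ($E{\left(S,G \right)} = \left(1 + G\right) - 4 = -3 + G$)
$\left(E{\left(-1,-3 \right)} - 255\right) + \left(3 + \left(-4 + o{\left(1 \right)} 6\right) 0\right) = \left(\left(-3 - 3\right) - 255\right) + \left(3 + \left(-4 + 1^{2} \cdot 6\right) 0\right) = \left(-6 - 255\right) + \left(3 + \left(-4 + 1 \cdot 6\right) 0\right) = -261 + \left(3 + \left(-4 + 6\right) 0\right) = -261 + \left(3 + 2 \cdot 0\right) = -261 + \left(3 + 0\right) = -261 + 3 = -258$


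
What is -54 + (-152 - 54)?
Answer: -260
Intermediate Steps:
-54 + (-152 - 54) = -54 - 206 = -260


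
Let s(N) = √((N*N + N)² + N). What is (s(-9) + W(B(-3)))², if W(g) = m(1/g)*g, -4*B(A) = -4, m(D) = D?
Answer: 5176 + 30*√23 ≈ 5319.9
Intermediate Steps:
B(A) = 1 (B(A) = -¼*(-4) = 1)
s(N) = √(N + (N + N²)²) (s(N) = √((N² + N)² + N) = √((N + N²)² + N) = √(N + (N + N²)²))
W(g) = 1 (W(g) = g/g = 1)
(s(-9) + W(B(-3)))² = (√(-9*(1 - 9*(1 - 9)²)) + 1)² = (√(-9*(1 - 9*(-8)²)) + 1)² = (√(-9*(1 - 9*64)) + 1)² = (√(-9*(1 - 576)) + 1)² = (√(-9*(-575)) + 1)² = (√5175 + 1)² = (15*√23 + 1)² = (1 + 15*√23)²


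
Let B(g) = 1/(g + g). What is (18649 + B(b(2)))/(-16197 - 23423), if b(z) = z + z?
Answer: -149193/316960 ≈ -0.47070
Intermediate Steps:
b(z) = 2*z
B(g) = 1/(2*g)
(18649 + B(b(2)))/(-16197 - 23423) = (18649 + 1/(2*((2*2))))/(-16197 - 23423) = (18649 + (½)/4)/(-39620) = (18649 + (½)*(¼))*(-1/39620) = (18649 + ⅛)*(-1/39620) = (149193/8)*(-1/39620) = -149193/316960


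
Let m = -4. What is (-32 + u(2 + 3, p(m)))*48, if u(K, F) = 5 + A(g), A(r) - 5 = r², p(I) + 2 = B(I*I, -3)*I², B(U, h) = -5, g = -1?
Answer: -1008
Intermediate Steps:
p(I) = -2 - 5*I²
A(r) = 5 + r²
u(K, F) = 11 (u(K, F) = 5 + (5 + (-1)²) = 5 + (5 + 1) = 5 + 6 = 11)
(-32 + u(2 + 3, p(m)))*48 = (-32 + 11)*48 = -21*48 = -1008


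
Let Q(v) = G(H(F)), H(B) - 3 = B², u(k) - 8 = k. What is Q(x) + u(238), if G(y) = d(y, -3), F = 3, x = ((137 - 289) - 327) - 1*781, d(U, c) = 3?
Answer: 249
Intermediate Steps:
u(k) = 8 + k
x = -1260 (x = (-152 - 327) - 781 = -479 - 781 = -1260)
H(B) = 3 + B²
G(y) = 3
Q(v) = 3
Q(x) + u(238) = 3 + (8 + 238) = 3 + 246 = 249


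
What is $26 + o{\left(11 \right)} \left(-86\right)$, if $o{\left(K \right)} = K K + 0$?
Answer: $-10380$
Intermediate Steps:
$o{\left(K \right)} = K^{2}$ ($o{\left(K \right)} = K^{2} + 0 = K^{2}$)
$26 + o{\left(11 \right)} \left(-86\right) = 26 + 11^{2} \left(-86\right) = 26 + 121 \left(-86\right) = 26 - 10406 = -10380$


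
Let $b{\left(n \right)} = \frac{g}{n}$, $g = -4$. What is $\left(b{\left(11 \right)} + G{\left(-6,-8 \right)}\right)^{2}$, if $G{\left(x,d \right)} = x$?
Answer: $\frac{4900}{121} \approx 40.496$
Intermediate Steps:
$b{\left(n \right)} = - \frac{4}{n}$
$\left(b{\left(11 \right)} + G{\left(-6,-8 \right)}\right)^{2} = \left(- \frac{4}{11} - 6\right)^{2} = \left(- \frac{70}{11}\right)^{2} = \frac{4900}{121}$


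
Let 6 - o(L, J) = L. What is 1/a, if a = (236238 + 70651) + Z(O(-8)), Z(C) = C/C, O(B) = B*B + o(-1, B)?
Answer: 1/306890 ≈ 3.2585e-6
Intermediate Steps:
o(L, J) = 6 - L
O(B) = 7 + B² (O(B) = B*B + (6 - 1*(-1)) = B² + (6 + 1) = B² + 7 = 7 + B²)
Z(C) = 1
a = 306890 (a = (236238 + 70651) + 1 = 306889 + 1 = 306890)
1/a = 1/306890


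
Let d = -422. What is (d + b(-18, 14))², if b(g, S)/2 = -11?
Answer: 197136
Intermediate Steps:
b(g, S) = -22 (b(g, S) = 2*(-11) = -22)
(d + b(-18, 14))² = (-422 - 22)² = (-444)² = 197136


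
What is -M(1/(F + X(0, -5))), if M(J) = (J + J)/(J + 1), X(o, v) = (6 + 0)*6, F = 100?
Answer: -2/137 ≈ -0.014599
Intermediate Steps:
X(o, v) = 36 (X(o, v) = 6*6 = 36)
M(J) = 2*J/(1 + J) (M(J) = (2*J)/(1 + J) = 2*J/(1 + J))
-M(1/(F + X(0, -5))) = -2/((100 + 36)*(1 + 1/(100 + 36))) = -2/(136*(1 + 1/136)) = -2/(136*137/136) = -2*136/(136*137) = -1*2/137 = -2/137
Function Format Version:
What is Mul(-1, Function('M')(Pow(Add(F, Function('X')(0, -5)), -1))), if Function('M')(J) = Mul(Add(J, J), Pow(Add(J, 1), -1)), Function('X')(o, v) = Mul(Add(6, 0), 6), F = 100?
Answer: Rational(-2, 137) ≈ -0.014599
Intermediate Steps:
Function('X')(o, v) = 36 (Function('X')(o, v) = Mul(6, 6) = 36)
Function('M')(J) = Mul(2, J, Pow(Add(1, J), -1)) (Function('M')(J) = Mul(Mul(2, J), Pow(Add(1, J), -1)) = Mul(2, J, Pow(Add(1, J), -1)))
Mul(-1, Function('M')(Pow(Add(F, Function('X')(0, -5)), -1))) = Mul(-1, Mul(2, Pow(Add(100, 36), -1), Pow(Add(1, Pow(Add(100, 36), -1)), -1))) = Mul(-1, Mul(2, Pow(136, -1), Pow(Add(1, Pow(136, -1)), -1))) = Mul(-1, Mul(2, Rational(1, 136), Pow(Add(1, Rational(1, 136)), -1))) = Mul(-1, Mul(2, Rational(1, 136), Pow(Rational(137, 136), -1))) = Mul(-1, Mul(2, Rational(1, 136), Rational(136, 137))) = Mul(-1, Rational(2, 137)) = Rational(-2, 137)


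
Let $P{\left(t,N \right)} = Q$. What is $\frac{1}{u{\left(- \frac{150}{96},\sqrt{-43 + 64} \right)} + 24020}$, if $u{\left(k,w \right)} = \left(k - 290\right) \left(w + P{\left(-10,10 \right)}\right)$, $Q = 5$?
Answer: $\frac{288796}{6493019165} + \frac{3732 \sqrt{21}}{6493019165} \approx 4.7112 \cdot 10^{-5}$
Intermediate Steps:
$P{\left(t,N \right)} = 5$
$u{\left(k,w \right)} = \left(-290 + k\right) \left(5 + w\right)$ ($u{\left(k,w \right)} = \left(k - 290\right) \left(w + 5\right) = \left(-290 + k\right) \left(5 + w\right)$)
$\frac{1}{u{\left(- \frac{150}{96},\sqrt{-43 + 64} \right)} + 24020} = \frac{1}{\left(-1450 - 290 \sqrt{-43 + 64} + 5 \left(- \frac{150}{96}\right) + - \frac{150}{96} \sqrt{-43 + 64}\right) + 24020} = \frac{1}{\left(-1450 - 290 \sqrt{21} + 5 \left(\left(-150\right) \frac{1}{96}\right) + \left(-150\right) \frac{1}{96} \sqrt{21}\right) + 24020} = \frac{1}{\left(-1450 - 290 \sqrt{21} + 5 \left(- \frac{25}{16}\right) - \frac{25 \sqrt{21}}{16}\right) + 24020} = \frac{1}{\left(-1450 - 290 \sqrt{21} - \frac{125}{16} - \frac{25 \sqrt{21}}{16}\right) + 24020} = \frac{1}{\left(- \frac{23325}{16} - \frac{4665 \sqrt{21}}{16}\right) + 24020} = \frac{1}{\frac{360995}{16} - \frac{4665 \sqrt{21}}{16}}$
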